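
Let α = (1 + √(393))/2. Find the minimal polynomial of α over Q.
m_α(x) = x^2 - x - 98

From 2α - 1 = √(393), squaring gives (2α - 1)^2 = 393, i.e. 4α^2 - 4α + 1 = 393, so α^2 - α + (1 - 393)/4 = 0. Since 393 ≡ 1 (mod 4), (1 - 393)/4 = -98 ∈ Z. The polynomial x^2 - x - 98 has discriminant 1 - 4·(-98) = 393, which is not a perfect square in Q (d = 393 is squarefree and ≠ 1), so x^2 - x - 98 is irreducible over Q. It is the minimal polynomial of α.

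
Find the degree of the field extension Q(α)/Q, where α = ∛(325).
[Q(α):Q] = 3

The minimal polynomial of α is x^3 - 325, irreducible over Q since 325 is not a perfect cube (so x^3 - 325 has no rational root). Hence [Q(α):Q] = deg(m_α) = 3.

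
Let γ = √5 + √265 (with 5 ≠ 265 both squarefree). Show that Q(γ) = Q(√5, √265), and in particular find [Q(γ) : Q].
[Q(γ) : Q] = 4 (equivalently, Q(γ) = Q(√5, √265))

Obviously Q(γ) ⊆ Q(√5, √265), and [Q(√5, √265):Q] = 4 (since 5, 265 are distinct squarefree integers > 1 with 1325 not a perfect square). To show equality we compute the minimal polynomial of γ. From γ = √5 + √265: γ^2 = 5 + 2√(1325) + 265 = 270 + 2√(1325), so γ^2 - 270 = 2√(1325); squaring, (γ^2 - 270)^2 = 4·1325, i.e. γ^4 - 540γ^2 + 72900 - 5300 = 0, i.e. γ^4 - 540γ^2 + 67600 = 0. So γ is a root of x^4 - 540x^2 + 67600. This polynomial is irreducible over Q: it has no rational root (each ±√5 ± √265 is irrational), and any factorization into two quadratics over Q would force √(1325) ∈ Q (pairing opposite roots) or √5, √265 ∈ Q (other pairings), all impossible. Hence [Q(γ):Q] = 4 = [Q(√5, √265):Q], so Q(γ) = Q(√5, √265).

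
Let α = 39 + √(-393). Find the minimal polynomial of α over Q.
m_α(x) = x^2 - 78x + 1914

From α - 39 = √(-393), squaring gives (α - 39)^2 = -393, i.e. α^2 - 78α + 1521 = -393, so α^2 - 78α + 1914 = 0. The discriminant of x^2 - 78x + 1914 is (-78)^2 - 4·(1914) = 6084 - 7656 = -1572, and 4·(-393) is not a perfect square in Q since -393 is squarefree and ≠ 1. Hence x^2 - 78x + 1914 is irreducible over Q and is the minimal polynomial of α.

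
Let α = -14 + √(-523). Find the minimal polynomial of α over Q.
m_α(x) = x^2 + 28x + 719

From α + 14 = √(-523), squaring gives (α + 14)^2 = -523, i.e. α^2 + 28α + 196 = -523, so α^2 + 28α + 719 = 0. The discriminant of x^2 + 28x + 719 is (28)^2 - 4·(719) = 784 - 2876 = -2092, and 4·(-523) is not a perfect square in Q since -523 is squarefree and ≠ 1. Hence x^2 + 28x + 719 is irreducible over Q and is the minimal polynomial of α.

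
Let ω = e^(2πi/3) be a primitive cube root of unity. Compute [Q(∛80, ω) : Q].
[Q(∛80, ω) : Q] = 6

[Q(∛80):Q] = 3 (min poly x^3 - 80, irreducible since 80 is not a perfect cube). [Q(ω):Q] = 2 (min poly x^2 + x + 1). Since Q(∛80) ⊂ R and ω ∉ R, we have ω ∉ Q(∛80), so x^2 + x + 1 remains irreducible over Q(∛80) and [Q(∛80, ω) : Q(∛80)] = 2. By the tower law, [Q(∛80, ω) : Q] = 3 · 2 = 6. (In fact Q(∛80, ω) is the splitting field of x^3 - 80 over Q.)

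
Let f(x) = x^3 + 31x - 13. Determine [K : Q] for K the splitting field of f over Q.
[K : Q] = 6

By the rational root test, any rational root of the monic integer polynomial f(x) = x^3 + 31x - 13 must be an integer dividing the constant term -13, i.e. one of ±{1, 13}. Evaluating: f(1) = 19, f(-1) = -45, f(13) = 2587, f(-13) = -2613; none is 0, so f has no rational root and is therefore irreducible over Q (a cubic with no linear factor over a field is irreducible). For an irreducible cubic, the Galois group is A_3 or S_3 according as the discriminant disc(f) = -4a^3 - 27b^2 = -4·(31)^3 - 27·(-13)^2 = -123727 is or is not a square in Q. Here disc(f) = -123727 is not a perfect square in Q, so the Galois group of f over Q is not contained in A_3 and must be all of S_3. The splitting field has degree |S_3| = 6 over Q, so [K : Q] = 6.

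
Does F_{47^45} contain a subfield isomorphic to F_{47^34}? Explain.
No: F_{47^34} is not a subfield of F_{47^45}

F_{p^m} embeds in F_{p^n} iff m | n. Here 34 ∤ 45 (since 45 = 1·34 + 11 with remainder 11 ≠ 0), so F_{47^34} is not a subfield of F_{47^45}. Equivalently: if it were, the tower law would give 34 = [F_{47^34}:F_47] dividing [F_{47^45}:F_47] = 45, contradiction.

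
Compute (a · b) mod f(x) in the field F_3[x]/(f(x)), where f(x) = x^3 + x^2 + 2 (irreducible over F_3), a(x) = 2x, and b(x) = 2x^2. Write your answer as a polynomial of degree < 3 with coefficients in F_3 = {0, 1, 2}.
a · b ≡ 2x^2 + 1 (mod f(x))

Multiply in F_3[x]: a(x)·b(x) = (2x)·(2x^2) = x^3. This has degree ≥ 3, so divide by f(x) over F_3: x^3 = (1)·(x^3 + x^2 + 2) + (2x^2 + 1). Hence a·b ≡ 2x^2 + 1 (mod f). (F_3[x]/(f) is a field with 3^3 = 27 elements since f is irreducible of degree 3.)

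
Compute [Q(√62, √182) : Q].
[Q(√62, √182) : Q] = 4

[Q(√62):Q] = 2 (min poly x^2 - 62, irreducible since 62 is squarefree > 1). For the top step, suppose √182 ∈ Q(√62), say √182 = c + d√62 with c, d ∈ Q. Squaring: 182 = c^2 + 62d^2 + 2cd√62. Since √62 ∉ Q this forces 2cd = 0. If d = 0 then √182 = c ∈ Q, contradicting 182 squarefree > 1. If c = 0 then 182 = 62d^2, so 62·182 = (62d)^2 is a perfect square in Q — but 62·182 = 11284 is not a perfect square (since 62 and 182 are distinct squarefree integers). Contradiction. Hence √182 ∉ Q(√62), so x^2 - 182 stays irreducible over Q(√62) and [Q(√62, √182) : Q(√62)] = 2. By the tower law, [Q(√62, √182) : Q] = 2 · 2 = 4.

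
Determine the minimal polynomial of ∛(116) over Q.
m_α(x) = x^3 - 116

α satisfies α^3 = 116, so x^3 - 116 annihilates α. By the rational root test, a rational root p/q (in lowest terms) of x^3 - 116 would satisfy p^3 = 116 q^3, forcing q = 1 and p^3 = 116; but 116 is not a perfect cube, contradiction. A monic cubic over Q with no rational root is irreducible (any nontrivial factorization would include a linear factor). Hence x^3 - 116 is the minimal polynomial of α, and in particular [Q(α):Q] = 3.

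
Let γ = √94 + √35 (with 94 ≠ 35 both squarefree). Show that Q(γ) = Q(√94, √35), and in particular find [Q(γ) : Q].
[Q(γ) : Q] = 4 (equivalently, Q(γ) = Q(√94, √35))

Obviously Q(γ) ⊆ Q(√94, √35), and [Q(√94, √35):Q] = 4 (since 94, 35 are distinct squarefree integers > 1 with 3290 not a perfect square). To show equality we compute the minimal polynomial of γ. From γ = √94 + √35: γ^2 = 94 + 2√(3290) + 35 = 129 + 2√(3290), so γ^2 - 129 = 2√(3290); squaring, (γ^2 - 129)^2 = 4·3290, i.e. γ^4 - 258γ^2 + 16641 - 13160 = 0, i.e. γ^4 - 258γ^2 + 3481 = 0. So γ is a root of x^4 - 258x^2 + 3481. This polynomial is irreducible over Q: it has no rational root (each ±√94 ± √35 is irrational), and any factorization into two quadratics over Q would force √(3290) ∈ Q (pairing opposite roots) or √94, √35 ∈ Q (other pairings), all impossible. Hence [Q(γ):Q] = 4 = [Q(√94, √35):Q], so Q(γ) = Q(√94, √35).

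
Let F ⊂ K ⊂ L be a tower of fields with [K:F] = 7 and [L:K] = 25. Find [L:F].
[L:F] = 175

The tower law says that for any tower of field extensions F ⊂ K ⊂ L with finite degrees, [L:F] = [L:K] · [K:F]. Here this gives [L:F] = 25 · 7 = 175.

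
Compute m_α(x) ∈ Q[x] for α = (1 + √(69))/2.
m_α(x) = x^2 - x - 17

From 2α - 1 = √(69), squaring gives (2α - 1)^2 = 69, i.e. 4α^2 - 4α + 1 = 69, so α^2 - α + (1 - 69)/4 = 0. Since 69 ≡ 1 (mod 4), (1 - 69)/4 = -17 ∈ Z. The polynomial x^2 - x - 17 has discriminant 1 - 4·(-17) = 69, which is not a perfect square in Q (d = 69 is squarefree and ≠ 1), so x^2 - x - 17 is irreducible over Q. It is the minimal polynomial of α.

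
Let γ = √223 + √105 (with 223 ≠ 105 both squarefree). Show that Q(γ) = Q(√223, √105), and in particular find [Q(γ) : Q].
[Q(γ) : Q] = 4 (equivalently, Q(γ) = Q(√223, √105))

Obviously Q(γ) ⊆ Q(√223, √105), and [Q(√223, √105):Q] = 4 (since 223, 105 are distinct squarefree integers > 1 with 23415 not a perfect square). To show equality we compute the minimal polynomial of γ. From γ = √223 + √105: γ^2 = 223 + 2√(23415) + 105 = 328 + 2√(23415), so γ^2 - 328 = 2√(23415); squaring, (γ^2 - 328)^2 = 4·23415, i.e. γ^4 - 656γ^2 + 107584 - 93660 = 0, i.e. γ^4 - 656γ^2 + 13924 = 0. So γ is a root of x^4 - 656x^2 + 13924. This polynomial is irreducible over Q: it has no rational root (each ±√223 ± √105 is irrational), and any factorization into two quadratics over Q would force √(23415) ∈ Q (pairing opposite roots) or √223, √105 ∈ Q (other pairings), all impossible. Hence [Q(γ):Q] = 4 = [Q(√223, √105):Q], so Q(γ) = Q(√223, √105).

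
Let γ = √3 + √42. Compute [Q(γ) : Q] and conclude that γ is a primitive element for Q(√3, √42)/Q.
[Q(γ) : Q] = 4 (equivalently, Q(γ) = Q(√3, √42))

Obviously Q(γ) ⊆ Q(√3, √42), and [Q(√3, √42):Q] = 4 (since 3, 42 are distinct squarefree integers > 1 with 126 not a perfect square). To show equality we compute the minimal polynomial of γ. From γ = √3 + √42: γ^2 = 3 + 2√(126) + 42 = 45 + 2√(126), so γ^2 - 45 = 2√(126); squaring, (γ^2 - 45)^2 = 4·126, i.e. γ^4 - 90γ^2 + 2025 - 504 = 0, i.e. γ^4 - 90γ^2 + 1521 = 0. So γ is a root of x^4 - 90x^2 + 1521. This polynomial is irreducible over Q: it has no rational root (each ±√3 ± √42 is irrational), and any factorization into two quadratics over Q would force √(126) ∈ Q (pairing opposite roots) or √3, √42 ∈ Q (other pairings), all impossible. Hence [Q(γ):Q] = 4 = [Q(√3, √42):Q], so Q(γ) = Q(√3, √42).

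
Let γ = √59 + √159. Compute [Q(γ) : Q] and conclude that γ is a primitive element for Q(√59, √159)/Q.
[Q(γ) : Q] = 4 (equivalently, Q(γ) = Q(√59, √159))

Obviously Q(γ) ⊆ Q(√59, √159), and [Q(√59, √159):Q] = 4 (since 59, 159 are distinct squarefree integers > 1 with 9381 not a perfect square). To show equality we compute the minimal polynomial of γ. From γ = √59 + √159: γ^2 = 59 + 2√(9381) + 159 = 218 + 2√(9381), so γ^2 - 218 = 2√(9381); squaring, (γ^2 - 218)^2 = 4·9381, i.e. γ^4 - 436γ^2 + 47524 - 37524 = 0, i.e. γ^4 - 436γ^2 + 10000 = 0. So γ is a root of x^4 - 436x^2 + 10000. This polynomial is irreducible over Q: it has no rational root (each ±√59 ± √159 is irrational), and any factorization into two quadratics over Q would force √(9381) ∈ Q (pairing opposite roots) or √59, √159 ∈ Q (other pairings), all impossible. Hence [Q(γ):Q] = 4 = [Q(√59, √159):Q], so Q(γ) = Q(√59, √159).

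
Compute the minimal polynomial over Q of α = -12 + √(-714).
m_α(x) = x^2 + 24x + 858

From α + 12 = √(-714), squaring gives (α + 12)^2 = -714, i.e. α^2 + 24α + 144 = -714, so α^2 + 24α + 858 = 0. The discriminant of x^2 + 24x + 858 is (24)^2 - 4·(858) = 576 - 3432 = -2856, and 4·(-714) is not a perfect square in Q since -714 is squarefree and ≠ 1. Hence x^2 + 24x + 858 is irreducible over Q and is the minimal polynomial of α.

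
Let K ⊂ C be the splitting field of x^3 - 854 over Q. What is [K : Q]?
[K : Q] = 6

The roots of x^3 - 854 are ∛854, ω∛854, ω^2∛854 where ω = e^(2πi/3) is a primitive cube root of unity, so K = Q(∛854, ω). Now [Q(∛854):Q] = 3 (since 854 is not a perfect cube, x^3 - 854 is irreducible) and [Q(ω):Q] = 2. Both 2 and 3 divide [K:Q], and [K:Q] ≤ 3·2 = 6, so [K:Q] = 6. (Equivalently: Q(∛854) ⊂ R but ω ∉ R, so [K : Q(∛854)] = 2.)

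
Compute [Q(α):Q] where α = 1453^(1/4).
[Q(α):Q] = 4

α is a root of x^4 - 1453. By Eisenstein's criterion at the prime p = 1453 (which divides the constant term 1453 but p^2 = 2111209 does not, since 1453 is squarefree), x^4 - 1453 is irreducible over Q. Hence [Q(α):Q] = 4.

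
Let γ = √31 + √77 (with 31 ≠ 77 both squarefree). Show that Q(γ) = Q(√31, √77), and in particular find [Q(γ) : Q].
[Q(γ) : Q] = 4 (equivalently, Q(γ) = Q(√31, √77))

Obviously Q(γ) ⊆ Q(√31, √77), and [Q(√31, √77):Q] = 4 (since 31, 77 are distinct squarefree integers > 1 with 2387 not a perfect square). To show equality we compute the minimal polynomial of γ. From γ = √31 + √77: γ^2 = 31 + 2√(2387) + 77 = 108 + 2√(2387), so γ^2 - 108 = 2√(2387); squaring, (γ^2 - 108)^2 = 4·2387, i.e. γ^4 - 216γ^2 + 11664 - 9548 = 0, i.e. γ^4 - 216γ^2 + 2116 = 0. So γ is a root of x^4 - 216x^2 + 2116. This polynomial is irreducible over Q: it has no rational root (each ±√31 ± √77 is irrational), and any factorization into two quadratics over Q would force √(2387) ∈ Q (pairing opposite roots) or √31, √77 ∈ Q (other pairings), all impossible. Hence [Q(γ):Q] = 4 = [Q(√31, √77):Q], so Q(γ) = Q(√31, √77).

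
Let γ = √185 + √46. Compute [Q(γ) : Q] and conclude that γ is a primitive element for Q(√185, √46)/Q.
[Q(γ) : Q] = 4 (equivalently, Q(γ) = Q(√185, √46))

Obviously Q(γ) ⊆ Q(√185, √46), and [Q(√185, √46):Q] = 4 (since 185, 46 are distinct squarefree integers > 1 with 8510 not a perfect square). To show equality we compute the minimal polynomial of γ. From γ = √185 + √46: γ^2 = 185 + 2√(8510) + 46 = 231 + 2√(8510), so γ^2 - 231 = 2√(8510); squaring, (γ^2 - 231)^2 = 4·8510, i.e. γ^4 - 462γ^2 + 53361 - 34040 = 0, i.e. γ^4 - 462γ^2 + 19321 = 0. So γ is a root of x^4 - 462x^2 + 19321. This polynomial is irreducible over Q: it has no rational root (each ±√185 ± √46 is irrational), and any factorization into two quadratics over Q would force √(8510) ∈ Q (pairing opposite roots) or √185, √46 ∈ Q (other pairings), all impossible. Hence [Q(γ):Q] = 4 = [Q(√185, √46):Q], so Q(γ) = Q(√185, √46).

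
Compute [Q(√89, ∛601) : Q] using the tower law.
[Q(√89, ∛601) : Q] = 6

Let L = Q(√89, ∛601). Since Q(√89) ⊂ L and [Q(√89):Q] = 2, the tower law gives 2 | [L:Q]. Likewise Q(∛601) ⊂ L with [Q(∛601):Q] = 3 (because 601 is not a perfect cube), so 3 | [L:Q]. As gcd(2,3) = 1, [L:Q] is divisible by 6. Conversely L is generated over Q by √89 and ∛601, so [L:Q] ≤ 2·3 = 6. Therefore [Q(√89, ∛601) : Q] = 6.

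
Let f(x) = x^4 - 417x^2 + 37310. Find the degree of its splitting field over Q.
[K : Q] = 4

Solving the quadratic in x^2: x^2 = (417 ± √(417^2 - 4·37310))/2 = (417 ± √24649)/2 = (417 ± 157)/2, giving x^2 = 287 or x^2 = 130. So f(x) = (x^2 - 287)(x^2 - 130) and the roots of f are ±√287, ±√130. Hence the splitting field is K = Q(√287, √130). Since 287 and 130 are distinct squarefree integers > 1, their product 37310 is not a perfect square, so √130 ∉ Q(√287). By the tower law [K:Q] = [Q(√287,√130):Q(√287)] · [Q(√287):Q] = 2 · 2 = 4.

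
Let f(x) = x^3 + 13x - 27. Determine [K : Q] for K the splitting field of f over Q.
[K : Q] = 6

By the rational root test, any rational root of the monic integer polynomial f(x) = x^3 + 13x - 27 must be an integer dividing the constant term -27, i.e. one of ±{1, 3, 9, 27}. Evaluating: f(1) = -13, f(-1) = -41, f(3) = 39, f(-3) = -93, f(9) = 819, f(-9) = -873, f(27) = 20007, f(-27) = -20061; none is 0, so f has no rational root and is therefore irreducible over Q (a cubic with no linear factor over a field is irreducible). For an irreducible cubic, the Galois group is A_3 or S_3 according as the discriminant disc(f) = -4a^3 - 27b^2 = -4·(13)^3 - 27·(-27)^2 = -28471 is or is not a square in Q. Here disc(f) = -28471 is not a perfect square in Q, so the Galois group of f over Q is not contained in A_3 and must be all of S_3. The splitting field has degree |S_3| = 6 over Q, so [K : Q] = 6.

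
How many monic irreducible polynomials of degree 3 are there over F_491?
There are 39456760 monic irreducible polynomials of degree 3 over F_491

Each element of F_{491^3} that lies in no proper subfield is a root of exactly one monic irreducible of degree 3 over F_491, and each such polynomial has 3 distinct roots in F_{491^3}. By Möbius inversion the count is N_491(3) = (1/3) Σ_{d|3} μ(3/d) · 491^d = (1/3)(μ(3)·491^1 + μ(1)·491^3) = 118370280/3 = 39456760.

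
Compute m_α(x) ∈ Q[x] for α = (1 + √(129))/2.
m_α(x) = x^2 - x - 32

From 2α - 1 = √(129), squaring gives (2α - 1)^2 = 129, i.e. 4α^2 - 4α + 1 = 129, so α^2 - α + (1 - 129)/4 = 0. Since 129 ≡ 1 (mod 4), (1 - 129)/4 = -32 ∈ Z. The polynomial x^2 - x - 32 has discriminant 1 - 4·(-32) = 129, which is not a perfect square in Q (d = 129 is squarefree and ≠ 1), so x^2 - x - 32 is irreducible over Q. It is the minimal polynomial of α.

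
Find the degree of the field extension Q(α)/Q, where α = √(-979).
[Q(α):Q] = 2

[Q(α):Q] equals the degree of the minimal polynomial of α. Here α^2 = -979 and x^2 + 979 is irreducible (d = -979 is squarefree, ≠ 1, hence not a square), so deg(m_α) = 2. Thus [Q(α):Q] = 2.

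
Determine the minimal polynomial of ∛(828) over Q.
m_α(x) = x^3 - 828

α satisfies α^3 = 828, so x^3 - 828 annihilates α. By the rational root test, a rational root p/q (in lowest terms) of x^3 - 828 would satisfy p^3 = 828 q^3, forcing q = 1 and p^3 = 828; but 828 is not a perfect cube, contradiction. A monic cubic over Q with no rational root is irreducible (any nontrivial factorization would include a linear factor). Hence x^3 - 828 is the minimal polynomial of α, and in particular [Q(α):Q] = 3.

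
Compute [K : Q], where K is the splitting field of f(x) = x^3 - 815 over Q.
[K : Q] = 6

The roots of x^3 - 815 are ∛815, ω∛815, ω^2∛815 where ω = e^(2πi/3) is a primitive cube root of unity, so K = Q(∛815, ω). Now [Q(∛815):Q] = 3 (since 815 is not a perfect cube, x^3 - 815 is irreducible) and [Q(ω):Q] = 2. Both 2 and 3 divide [K:Q], and [K:Q] ≤ 3·2 = 6, so [K:Q] = 6. (Equivalently: Q(∛815) ⊂ R but ω ∉ R, so [K : Q(∛815)] = 2.)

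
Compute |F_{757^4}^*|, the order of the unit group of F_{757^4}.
|F_{757^4}^*| = 328385156400

F_{757^4} has 757^4 = 328385156401 elements; its multiplicative group consists of all nonzero elements, so |F_{757^4}^*| = 328385156401 - 1 = 328385156400. (It is cyclic since any finite subgroup of the multiplicative group of a field is cyclic.)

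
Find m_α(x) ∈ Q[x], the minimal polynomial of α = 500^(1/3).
m_α(x) = x^3 - 500

α satisfies α^3 = 500, so x^3 - 500 annihilates α. By the rational root test, a rational root p/q (in lowest terms) of x^3 - 500 would satisfy p^3 = 500 q^3, forcing q = 1 and p^3 = 500; but 500 is not a perfect cube, contradiction. A monic cubic over Q with no rational root is irreducible (any nontrivial factorization would include a linear factor). Hence x^3 - 500 is the minimal polynomial of α, and in particular [Q(α):Q] = 3.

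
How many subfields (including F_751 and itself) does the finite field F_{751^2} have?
F_{751^2} has 2 subfields

The subfields of F_{p^n} are exactly the fields F_{p^d} for d | n (each is the fixed field of the unique index-d subgroup of Gal(F_{p^n}/F_p) ≅ Z/nZ). The divisors of n = 2 are {1, 2}, giving 2 subfields: F_{751^1}, F_{751^2}.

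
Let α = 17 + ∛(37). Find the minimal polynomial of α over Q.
m_α(x) = x^3 - 51x^2 + 867x - 4950

Set β = α - 17 = ∛(37), so β^3 = 37. Then (α - 17)^3 - 37 = 0, i.e. α is a root of g(x) = (x - 17)^3 - 37 = x^3 - 51x^2 + 867x - 4950. Since g(x) = h(x - 17) where h(x) = x^3 - 37, and h is irreducible over Q (because 37 is not a perfect cube, so h has no rational root, and a monic cubic with no rational root is irreducible), g is also irreducible (irreducibility is preserved under the substitution x → x - 17). Hence m_α(x) = x^3 - 51x^2 + 867x - 4950.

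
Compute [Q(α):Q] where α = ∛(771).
[Q(α):Q] = 3

The minimal polynomial of α is x^3 - 771, irreducible over Q since 771 is not a perfect cube (so x^3 - 771 has no rational root). Hence [Q(α):Q] = deg(m_α) = 3.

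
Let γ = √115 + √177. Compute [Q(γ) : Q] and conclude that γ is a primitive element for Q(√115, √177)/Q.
[Q(γ) : Q] = 4 (equivalently, Q(γ) = Q(√115, √177))

Obviously Q(γ) ⊆ Q(√115, √177), and [Q(√115, √177):Q] = 4 (since 115, 177 are distinct squarefree integers > 1 with 20355 not a perfect square). To show equality we compute the minimal polynomial of γ. From γ = √115 + √177: γ^2 = 115 + 2√(20355) + 177 = 292 + 2√(20355), so γ^2 - 292 = 2√(20355); squaring, (γ^2 - 292)^2 = 4·20355, i.e. γ^4 - 584γ^2 + 85264 - 81420 = 0, i.e. γ^4 - 584γ^2 + 3844 = 0. So γ is a root of x^4 - 584x^2 + 3844. This polynomial is irreducible over Q: it has no rational root (each ±√115 ± √177 is irrational), and any factorization into two quadratics over Q would force √(20355) ∈ Q (pairing opposite roots) or √115, √177 ∈ Q (other pairings), all impossible. Hence [Q(γ):Q] = 4 = [Q(√115, √177):Q], so Q(γ) = Q(√115, √177).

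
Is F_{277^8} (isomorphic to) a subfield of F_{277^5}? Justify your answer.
No: F_{277^8} is not a subfield of F_{277^5}

F_{p^m} embeds in F_{p^n} iff m | n. Here 8 ∤ 5 (since 5 = 0·8 + 5 with remainder 5 ≠ 0), so F_{277^8} is not a subfield of F_{277^5}. Equivalently: if it were, the tower law would give 8 = [F_{277^8}:F_277] dividing [F_{277^5}:F_277] = 5, contradiction.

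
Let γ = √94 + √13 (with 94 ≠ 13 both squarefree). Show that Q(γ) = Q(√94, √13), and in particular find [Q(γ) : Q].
[Q(γ) : Q] = 4 (equivalently, Q(γ) = Q(√94, √13))

Obviously Q(γ) ⊆ Q(√94, √13), and [Q(√94, √13):Q] = 4 (since 94, 13 are distinct squarefree integers > 1 with 1222 not a perfect square). To show equality we compute the minimal polynomial of γ. From γ = √94 + √13: γ^2 = 94 + 2√(1222) + 13 = 107 + 2√(1222), so γ^2 - 107 = 2√(1222); squaring, (γ^2 - 107)^2 = 4·1222, i.e. γ^4 - 214γ^2 + 11449 - 4888 = 0, i.e. γ^4 - 214γ^2 + 6561 = 0. So γ is a root of x^4 - 214x^2 + 6561. This polynomial is irreducible over Q: it has no rational root (each ±√94 ± √13 is irrational), and any factorization into two quadratics over Q would force √(1222) ∈ Q (pairing opposite roots) or √94, √13 ∈ Q (other pairings), all impossible. Hence [Q(γ):Q] = 4 = [Q(√94, √13):Q], so Q(γ) = Q(√94, √13).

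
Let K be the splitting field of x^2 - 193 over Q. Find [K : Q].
[K : Q] = 2

f(x) = x^2 - 193 factors as (x - √193)(x + √193). The splitting field is K = Q(√193). Since 193 is squarefree and > 1, it is not a perfect square, so x^2 - 193 is irreducible over Q and [Q(√193) : Q] = 2. Hence [K : Q] = 2.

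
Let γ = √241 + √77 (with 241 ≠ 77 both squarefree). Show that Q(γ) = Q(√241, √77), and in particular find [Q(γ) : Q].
[Q(γ) : Q] = 4 (equivalently, Q(γ) = Q(√241, √77))

Obviously Q(γ) ⊆ Q(√241, √77), and [Q(√241, √77):Q] = 4 (since 241, 77 are distinct squarefree integers > 1 with 18557 not a perfect square). To show equality we compute the minimal polynomial of γ. From γ = √241 + √77: γ^2 = 241 + 2√(18557) + 77 = 318 + 2√(18557), so γ^2 - 318 = 2√(18557); squaring, (γ^2 - 318)^2 = 4·18557, i.e. γ^4 - 636γ^2 + 101124 - 74228 = 0, i.e. γ^4 - 636γ^2 + 26896 = 0. So γ is a root of x^4 - 636x^2 + 26896. This polynomial is irreducible over Q: it has no rational root (each ±√241 ± √77 is irrational), and any factorization into two quadratics over Q would force √(18557) ∈ Q (pairing opposite roots) or √241, √77 ∈ Q (other pairings), all impossible. Hence [Q(γ):Q] = 4 = [Q(√241, √77):Q], so Q(γ) = Q(√241, √77).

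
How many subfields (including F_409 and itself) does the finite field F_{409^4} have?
F_{409^4} has 3 subfields

The subfields of F_{p^n} are exactly the fields F_{p^d} for d | n (each is the fixed field of the unique index-d subgroup of Gal(F_{p^n}/F_p) ≅ Z/nZ). The divisors of n = 4 are {1, 2, 4}, giving 3 subfields: F_{409^1}, F_{409^2}, F_{409^4}.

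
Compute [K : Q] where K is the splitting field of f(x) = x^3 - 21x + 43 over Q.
[K : Q] = 6

By the rational root test, any rational root of the monic integer polynomial f(x) = x^3 - 21x + 43 must be an integer dividing the constant term 43, i.e. one of ±{1, 43}. Evaluating: f(1) = 23, f(-1) = 63, f(43) = 78647, f(-43) = -78561; none is 0, so f has no rational root and is therefore irreducible over Q (a cubic with no linear factor over a field is irreducible). For an irreducible cubic, the Galois group is A_3 or S_3 according as the discriminant disc(f) = -4a^3 - 27b^2 = -4·(-21)^3 - 27·(43)^2 = -12879 is or is not a square in Q. Here disc(f) = -12879 is not a perfect square in Q, so the Galois group of f over Q is not contained in A_3 and must be all of S_3. The splitting field has degree |S_3| = 6 over Q, so [K : Q] = 6.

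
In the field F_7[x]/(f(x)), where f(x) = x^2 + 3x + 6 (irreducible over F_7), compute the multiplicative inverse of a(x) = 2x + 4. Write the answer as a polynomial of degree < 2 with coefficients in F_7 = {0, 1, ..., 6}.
a(x)^(-1) ≡ 6x + 6 (mod f(x))

Since f is irreducible over F_7, F_7[x]/(f) is a field and a(x) ≠ 0 has an inverse. Apply the extended Euclidean algorithm to f(x) and a(x) in F_7[x]: f(x) = (4x + 4)·a(x) + (4). The last nonzero remainder is the constant 4 = gcd(f, a) in F_7. Back-substituting through the division chain expresses 4 = s(x)·a(x) + t(x)·f(x) with s(x) ≡ 3x + 3 (mod f), so (3x + 3)·a(x) ≡ 4 (mod f). Multiplying by 4^(-1) ≡ 2 in F_7 gives a(x)^(-1) ≡ 2·(3x + 3) ≡ 6x + 6 (mod f). Check: (2x + 4)·(6x + 6) = 5x^2 + x + 3 ≡ 1 (mod x^2 + 3x + 6).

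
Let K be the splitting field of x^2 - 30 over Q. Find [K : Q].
[K : Q] = 2

f(x) = x^2 - 30 factors as (x - √30)(x + √30). The splitting field is K = Q(√30). Since 30 is squarefree and > 1, it is not a perfect square, so x^2 - 30 is irreducible over Q and [Q(√30) : Q] = 2. Hence [K : Q] = 2.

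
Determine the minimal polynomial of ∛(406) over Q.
m_α(x) = x^3 - 406

α satisfies α^3 = 406, so x^3 - 406 annihilates α. By the rational root test, a rational root p/q (in lowest terms) of x^3 - 406 would satisfy p^3 = 406 q^3, forcing q = 1 and p^3 = 406; but 406 is not a perfect cube, contradiction. A monic cubic over Q with no rational root is irreducible (any nontrivial factorization would include a linear factor). Hence x^3 - 406 is the minimal polynomial of α, and in particular [Q(α):Q] = 3.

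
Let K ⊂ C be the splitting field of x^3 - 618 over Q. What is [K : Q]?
[K : Q] = 6

The roots of x^3 - 618 are ∛618, ω∛618, ω^2∛618 where ω = e^(2πi/3) is a primitive cube root of unity, so K = Q(∛618, ω). Now [Q(∛618):Q] = 3 (since 618 is not a perfect cube, x^3 - 618 is irreducible) and [Q(ω):Q] = 2. Both 2 and 3 divide [K:Q], and [K:Q] ≤ 3·2 = 6, so [K:Q] = 6. (Equivalently: Q(∛618) ⊂ R but ω ∉ R, so [K : Q(∛618)] = 2.)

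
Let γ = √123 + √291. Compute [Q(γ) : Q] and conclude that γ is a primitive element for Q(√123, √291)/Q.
[Q(γ) : Q] = 4 (equivalently, Q(γ) = Q(√123, √291))

Obviously Q(γ) ⊆ Q(√123, √291), and [Q(√123, √291):Q] = 4 (since 123, 291 are distinct squarefree integers > 1 with 35793 not a perfect square). To show equality we compute the minimal polynomial of γ. From γ = √123 + √291: γ^2 = 123 + 2√(35793) + 291 = 414 + 2√(35793), so γ^2 - 414 = 2√(35793); squaring, (γ^2 - 414)^2 = 4·35793, i.e. γ^4 - 828γ^2 + 171396 - 143172 = 0, i.e. γ^4 - 828γ^2 + 28224 = 0. So γ is a root of x^4 - 828x^2 + 28224. This polynomial is irreducible over Q: it has no rational root (each ±√123 ± √291 is irrational), and any factorization into two quadratics over Q would force √(35793) ∈ Q (pairing opposite roots) or √123, √291 ∈ Q (other pairings), all impossible. Hence [Q(γ):Q] = 4 = [Q(√123, √291):Q], so Q(γ) = Q(√123, √291).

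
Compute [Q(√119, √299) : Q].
[Q(√119, √299) : Q] = 4

[Q(√119):Q] = 2 (min poly x^2 - 119, irreducible since 119 is squarefree > 1). For the top step, suppose √299 ∈ Q(√119), say √299 = c + d√119 with c, d ∈ Q. Squaring: 299 = c^2 + 119d^2 + 2cd√119. Since √119 ∉ Q this forces 2cd = 0. If d = 0 then √299 = c ∈ Q, contradicting 299 squarefree > 1. If c = 0 then 299 = 119d^2, so 119·299 = (119d)^2 is a perfect square in Q — but 119·299 = 35581 is not a perfect square (since 119 and 299 are distinct squarefree integers). Contradiction. Hence √299 ∉ Q(√119), so x^2 - 299 stays irreducible over Q(√119) and [Q(√119, √299) : Q(√119)] = 2. By the tower law, [Q(√119, √299) : Q] = 2 · 2 = 4.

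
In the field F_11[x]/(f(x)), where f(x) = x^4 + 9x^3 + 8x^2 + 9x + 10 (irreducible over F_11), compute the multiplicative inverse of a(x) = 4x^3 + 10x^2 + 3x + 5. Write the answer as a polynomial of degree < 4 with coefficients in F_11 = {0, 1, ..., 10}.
a(x)^(-1) ≡ 6x^3 + 5x^2 + 8x + 7 (mod f(x))

Since f is irreducible over F_11, F_11[x]/(f) is a field and a(x) ≠ 0 has an inverse. Apply the extended Euclidean algorithm to f(x) and a(x) in F_11[x]: f(x) = (3x + 3)·a(x) + (2x^2 + 7x + 6);  a(x) = (2x + 9)·(2x^2 + 7x + 6) + (5x + 6);  (2x^2 + 7x + 6) = (7x + 4)·(5x + 6) + (4). The last nonzero remainder is the constant 4 = gcd(f, a) in F_11. Back-substituting through the division chain expresses 4 = s(x)·a(x) + t(x)·f(x) with s(x) ≡ 2x^3 + 9x^2 + 10x + 6 (mod f), so (2x^3 + 9x^2 + 10x + 6)·a(x) ≡ 4 (mod f). Multiplying by 4^(-1) ≡ 3 in F_11 gives a(x)^(-1) ≡ 3·(2x^3 + 9x^2 + 10x + 6) ≡ 6x^3 + 5x^2 + 8x + 7 (mod f). Check: (4x^3 + 10x^2 + 3x + 5)·(6x^3 + 5x^2 + 8x + 7) = 2x^6 + 3x^5 + x^4 + 10x^3 + 9x^2 + 6x + 2 ≡ 1 (mod x^4 + 9x^3 + 8x^2 + 9x + 10).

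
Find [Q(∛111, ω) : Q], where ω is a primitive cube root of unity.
[Q(∛111, ω) : Q] = 6

[Q(∛111):Q] = 3 (min poly x^3 - 111, irreducible since 111 is not a perfect cube). [Q(ω):Q] = 2 (min poly x^2 + x + 1). Since Q(∛111) ⊂ R and ω ∉ R, we have ω ∉ Q(∛111), so x^2 + x + 1 remains irreducible over Q(∛111) and [Q(∛111, ω) : Q(∛111)] = 2. By the tower law, [Q(∛111, ω) : Q] = 3 · 2 = 6. (In fact Q(∛111, ω) is the splitting field of x^3 - 111 over Q.)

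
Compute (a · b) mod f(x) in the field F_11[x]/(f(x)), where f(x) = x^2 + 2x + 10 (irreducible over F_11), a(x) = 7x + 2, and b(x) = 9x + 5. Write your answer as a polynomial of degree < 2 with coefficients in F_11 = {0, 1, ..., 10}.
a · b ≡ 4x + 7 (mod f(x))

Multiply in F_11[x]: a(x)·b(x) = (7x + 2)·(9x + 5) = 8x^2 + 9x + 10. This has degree ≥ 2, so divide by f(x) over F_11: 8x^2 + 9x + 10 = (8)·(x^2 + 2x + 10) + (4x + 7). Hence a·b ≡ 4x + 7 (mod f). (F_11[x]/(f) is a field with 11^2 = 121 elements since f is irreducible of degree 2.)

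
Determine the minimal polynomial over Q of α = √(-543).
m_α(x) = x^2 + 543

α satisfies α^2 + 543 = 0, so x^2 + 543 annihilates α. Since d = -543 is squarefree and ≠ 1, it is not a perfect square in Q, so x^2 + 543 has no rational root and is therefore irreducible over Q (a degree-2 polynomial over a field is irreducible iff it has no root). Hence m_α(x) = x^2 + 543.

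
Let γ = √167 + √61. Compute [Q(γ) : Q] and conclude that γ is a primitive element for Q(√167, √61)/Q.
[Q(γ) : Q] = 4 (equivalently, Q(γ) = Q(√167, √61))

Obviously Q(γ) ⊆ Q(√167, √61), and [Q(√167, √61):Q] = 4 (since 167, 61 are distinct squarefree integers > 1 with 10187 not a perfect square). To show equality we compute the minimal polynomial of γ. From γ = √167 + √61: γ^2 = 167 + 2√(10187) + 61 = 228 + 2√(10187), so γ^2 - 228 = 2√(10187); squaring, (γ^2 - 228)^2 = 4·10187, i.e. γ^4 - 456γ^2 + 51984 - 40748 = 0, i.e. γ^4 - 456γ^2 + 11236 = 0. So γ is a root of x^4 - 456x^2 + 11236. This polynomial is irreducible over Q: it has no rational root (each ±√167 ± √61 is irrational), and any factorization into two quadratics over Q would force √(10187) ∈ Q (pairing opposite roots) or √167, √61 ∈ Q (other pairings), all impossible. Hence [Q(γ):Q] = 4 = [Q(√167, √61):Q], so Q(γ) = Q(√167, √61).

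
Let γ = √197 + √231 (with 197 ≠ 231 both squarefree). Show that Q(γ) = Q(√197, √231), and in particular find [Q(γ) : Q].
[Q(γ) : Q] = 4 (equivalently, Q(γ) = Q(√197, √231))

Obviously Q(γ) ⊆ Q(√197, √231), and [Q(√197, √231):Q] = 4 (since 197, 231 are distinct squarefree integers > 1 with 45507 not a perfect square). To show equality we compute the minimal polynomial of γ. From γ = √197 + √231: γ^2 = 197 + 2√(45507) + 231 = 428 + 2√(45507), so γ^2 - 428 = 2√(45507); squaring, (γ^2 - 428)^2 = 4·45507, i.e. γ^4 - 856γ^2 + 183184 - 182028 = 0, i.e. γ^4 - 856γ^2 + 1156 = 0. So γ is a root of x^4 - 856x^2 + 1156. This polynomial is irreducible over Q: it has no rational root (each ±√197 ± √231 is irrational), and any factorization into two quadratics over Q would force √(45507) ∈ Q (pairing opposite roots) or √197, √231 ∈ Q (other pairings), all impossible. Hence [Q(γ):Q] = 4 = [Q(√197, √231):Q], so Q(γ) = Q(√197, √231).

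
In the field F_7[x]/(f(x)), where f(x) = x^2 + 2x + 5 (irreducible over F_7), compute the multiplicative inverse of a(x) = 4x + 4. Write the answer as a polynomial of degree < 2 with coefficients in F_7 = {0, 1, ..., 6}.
a(x)^(-1) ≡ 3x + 3 (mod f(x))

Since f is irreducible over F_7, F_7[x]/(f) is a field and a(x) ≠ 0 has an inverse. Apply the extended Euclidean algorithm to f(x) and a(x) in F_7[x]: f(x) = (2x + 2)·a(x) + (4). The last nonzero remainder is the constant 4 = gcd(f, a) in F_7. Back-substituting through the division chain expresses 4 = s(x)·a(x) + t(x)·f(x) with s(x) ≡ 5x + 5 (mod f), so (5x + 5)·a(x) ≡ 4 (mod f). Multiplying by 4^(-1) ≡ 2 in F_7 gives a(x)^(-1) ≡ 2·(5x + 5) ≡ 3x + 3 (mod f). Check: (4x + 4)·(3x + 3) = 5x^2 + 3x + 5 ≡ 1 (mod x^2 + 2x + 5).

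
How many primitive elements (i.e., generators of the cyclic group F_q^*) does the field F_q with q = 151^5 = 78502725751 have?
There are φ(78502725750) = 20934060000 primitive elements

F_q^* is cyclic of order q - 1 = 78502725750. A cyclic group of order m has exactly φ(m) generators. Here m = 78502725750 = 2 · 3 · 5^3 · 104670301, so the number of primitive elements is φ(78502725750) = 20934060000.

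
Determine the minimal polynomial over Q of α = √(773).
m_α(x) = x^2 - 773

α satisfies α^2 - 773 = 0, so x^2 - 773 annihilates α. Since d = 773 is squarefree and ≠ 1, it is not a perfect square in Q, so x^2 - 773 has no rational root and is therefore irreducible over Q (a degree-2 polynomial over a field is irreducible iff it has no root). Hence m_α(x) = x^2 - 773.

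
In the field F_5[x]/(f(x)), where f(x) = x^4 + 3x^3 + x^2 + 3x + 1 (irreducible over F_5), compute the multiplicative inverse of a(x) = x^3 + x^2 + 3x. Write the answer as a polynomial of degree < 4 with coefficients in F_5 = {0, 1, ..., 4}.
a(x)^(-1) ≡ 4x^3 + x^2 + 4x (mod f(x))

Since f is irreducible over F_5, F_5[x]/(f) is a field and a(x) ≠ 0 has an inverse. Apply the extended Euclidean algorithm to f(x) and a(x) in F_5[x]: f(x) = (x + 2)·a(x) + (x^2 + 2x + 1);  a(x) = (x + 4)·(x^2 + 2x + 1) + (4x + 1);  (x^2 + 2x + 1) = (4x + 2)·(4x + 1) + (4). The last nonzero remainder is the constant 4 = gcd(f, a) in F_5. Back-substituting through the division chain expresses 4 = s(x)·a(x) + t(x)·f(x) with s(x) ≡ x^3 + 4x^2 + x (mod f), so (x^3 + 4x^2 + x)·a(x) ≡ 4 (mod f). Multiplying by 4^(-1) ≡ 4 in F_5 gives a(x)^(-1) ≡ 4·(x^3 + 4x^2 + x) ≡ 4x^3 + x^2 + 4x (mod f). Check: (x^3 + x^2 + 3x)·(4x^3 + x^2 + 4x) = 4x^6 + 2x^4 + 2x^3 + 2x^2 ≡ 1 (mod x^4 + 3x^3 + x^2 + 3x + 1).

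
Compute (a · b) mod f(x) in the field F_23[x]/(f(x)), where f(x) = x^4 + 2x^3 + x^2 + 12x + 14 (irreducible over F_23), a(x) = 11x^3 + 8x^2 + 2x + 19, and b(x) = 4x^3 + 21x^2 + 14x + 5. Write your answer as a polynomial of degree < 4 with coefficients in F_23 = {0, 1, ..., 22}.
a · b ≡ 9x^3 + 20x + 2 (mod f(x))

Multiply in F_23[x]: a(x)·b(x) = (11x^3 + 8x^2 + 2x + 19)·(4x^3 + 21x^2 + 14x + 5) = 21x^6 + 10x^5 + 8x^4 + 9x^3 + 7x^2 + 3. This has degree ≥ 4, so divide by f(x) over F_23: 21x^6 + 10x^5 + 8x^4 + 9x^3 + 7x^2 + 3 = (21x^2 + 14x + 5)·(x^4 + 2x^3 + x^2 + 12x + 14) + (9x^3 + 20x + 2). Hence a·b ≡ 9x^3 + 20x + 2 (mod f). (F_23[x]/(f) is a field with 23^4 = 279841 elements since f is irreducible of degree 4.)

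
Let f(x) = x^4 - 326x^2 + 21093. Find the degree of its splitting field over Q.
[K : Q] = 4

Solving the quadratic in x^2: x^2 = (326 ± √(326^2 - 4·21093))/2 = (326 ± √21904)/2 = (326 ± 148)/2, giving x^2 = 89 or x^2 = 237. So f(x) = (x^2 - 89)(x^2 - 237) and the roots of f are ±√89, ±√237. Hence the splitting field is K = Q(√89, √237). Since 89 and 237 are distinct squarefree integers > 1, their product 21093 is not a perfect square, so √237 ∉ Q(√89). By the tower law [K:Q] = [Q(√89,√237):Q(√89)] · [Q(√89):Q] = 2 · 2 = 4.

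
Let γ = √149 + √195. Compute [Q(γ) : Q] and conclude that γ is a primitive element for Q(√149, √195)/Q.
[Q(γ) : Q] = 4 (equivalently, Q(γ) = Q(√149, √195))

Obviously Q(γ) ⊆ Q(√149, √195), and [Q(√149, √195):Q] = 4 (since 149, 195 are distinct squarefree integers > 1 with 29055 not a perfect square). To show equality we compute the minimal polynomial of γ. From γ = √149 + √195: γ^2 = 149 + 2√(29055) + 195 = 344 + 2√(29055), so γ^2 - 344 = 2√(29055); squaring, (γ^2 - 344)^2 = 4·29055, i.e. γ^4 - 688γ^2 + 118336 - 116220 = 0, i.e. γ^4 - 688γ^2 + 2116 = 0. So γ is a root of x^4 - 688x^2 + 2116. This polynomial is irreducible over Q: it has no rational root (each ±√149 ± √195 is irrational), and any factorization into two quadratics over Q would force √(29055) ∈ Q (pairing opposite roots) or √149, √195 ∈ Q (other pairings), all impossible. Hence [Q(γ):Q] = 4 = [Q(√149, √195):Q], so Q(γ) = Q(√149, √195).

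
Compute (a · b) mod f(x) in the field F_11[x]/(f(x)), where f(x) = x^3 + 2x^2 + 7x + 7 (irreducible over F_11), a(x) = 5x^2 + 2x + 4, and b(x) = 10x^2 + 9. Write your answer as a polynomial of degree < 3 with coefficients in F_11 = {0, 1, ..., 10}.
a · b ≡ 5x^2 + 8x + 2 (mod f(x))

Multiply in F_11[x]: a(x)·b(x) = (5x^2 + 2x + 4)·(10x^2 + 9) = 6x^4 + 9x^3 + 8x^2 + 7x + 3. This has degree ≥ 3, so divide by f(x) over F_11: 6x^4 + 9x^3 + 8x^2 + 7x + 3 = (6x + 8)·(x^3 + 2x^2 + 7x + 7) + (5x^2 + 8x + 2). Hence a·b ≡ 5x^2 + 8x + 2 (mod f). (F_11[x]/(f) is a field with 11^3 = 1331 elements since f is irreducible of degree 3.)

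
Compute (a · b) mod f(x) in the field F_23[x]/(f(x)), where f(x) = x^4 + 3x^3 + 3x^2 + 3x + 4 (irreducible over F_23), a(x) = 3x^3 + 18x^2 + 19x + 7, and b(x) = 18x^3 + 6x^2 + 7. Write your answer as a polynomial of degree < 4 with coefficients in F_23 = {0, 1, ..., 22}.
a · b ≡ 16x^3 + 7x^2 + 8x + 22 (mod f(x))

Multiply in F_23[x]: a(x)·b(x) = (3x^3 + 18x^2 + 19x + 7)·(18x^3 + 6x^2 + 7) = 8x^6 + 20x^5 + 13x^4 + 8x^3 + 7x^2 + 18x + 3. This has degree ≥ 4, so divide by f(x) over F_23: 8x^6 + 20x^5 + 13x^4 + 8x^3 + 7x^2 + 18x + 3 = (8x^2 + 19x + 1)·(x^4 + 3x^3 + 3x^2 + 3x + 4) + (16x^3 + 7x^2 + 8x + 22). Hence a·b ≡ 16x^3 + 7x^2 + 8x + 22 (mod f). (F_23[x]/(f) is a field with 23^4 = 279841 elements since f is irreducible of degree 4.)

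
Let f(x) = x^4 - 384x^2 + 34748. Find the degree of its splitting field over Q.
[K : Q] = 4

Solving the quadratic in x^2: x^2 = (384 ± √(384^2 - 4·34748))/2 = (384 ± √8464)/2 = (384 ± 92)/2, giving x^2 = 146 or x^2 = 238. So f(x) = (x^2 - 146)(x^2 - 238) and the roots of f are ±√146, ±√238. Hence the splitting field is K = Q(√146, √238). Since 146 and 238 are distinct squarefree integers > 1, their product 34748 is not a perfect square, so √238 ∉ Q(√146). By the tower law [K:Q] = [Q(√146,√238):Q(√146)] · [Q(√146):Q] = 2 · 2 = 4.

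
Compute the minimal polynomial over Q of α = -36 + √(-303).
m_α(x) = x^2 + 72x + 1599

From α + 36 = √(-303), squaring gives (α + 36)^2 = -303, i.e. α^2 + 72α + 1296 = -303, so α^2 + 72α + 1599 = 0. The discriminant of x^2 + 72x + 1599 is (72)^2 - 4·(1599) = 5184 - 6396 = -1212, and 4·(-303) is not a perfect square in Q since -303 is squarefree and ≠ 1. Hence x^2 + 72x + 1599 is irreducible over Q and is the minimal polynomial of α.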